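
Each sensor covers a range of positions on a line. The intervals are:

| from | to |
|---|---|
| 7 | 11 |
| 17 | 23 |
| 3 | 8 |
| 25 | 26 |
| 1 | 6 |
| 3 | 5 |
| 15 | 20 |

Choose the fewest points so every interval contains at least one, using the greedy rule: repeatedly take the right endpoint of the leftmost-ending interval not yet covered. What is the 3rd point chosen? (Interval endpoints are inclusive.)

20

By right end: [3,5]  [1,6]  [3,8]  [7,11]  [15,20]  [17,23]  [25,26]
[3,5] uncovered → point at 5; [7,11] uncovered → point at 11; [15,20] uncovered → point at 20; [25,26] uncovered → point at 26.
Points: 5, 11, 20, 26 (4 total).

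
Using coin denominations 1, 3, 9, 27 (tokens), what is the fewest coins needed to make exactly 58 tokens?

4

Use the largest denomination that fits, subtract, and repeat.
58 = 2×27 + 1×3 + 1×1
Total coins = 2 + 1 + 1 = 4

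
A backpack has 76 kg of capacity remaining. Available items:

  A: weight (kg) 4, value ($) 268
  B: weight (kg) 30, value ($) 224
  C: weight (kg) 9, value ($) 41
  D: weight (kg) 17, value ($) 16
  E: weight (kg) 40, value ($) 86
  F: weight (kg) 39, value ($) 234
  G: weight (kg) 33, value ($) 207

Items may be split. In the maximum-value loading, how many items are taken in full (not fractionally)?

Order: A (268/4=67.00) > B (224/30=7.47) > G (207/33=6.27) > F (234/39=6.00) > C (41/9=4.56) > E (86/40=2.15) > D (16/17=0.94)
Fill: take A (4 @ 268) → take B (30 @ 224) → take G (33 @ 207) → take 9/39 of F → 54.00; 76/76 used.
3 item(s) taken whole; one partial (take 9/39 of F).

3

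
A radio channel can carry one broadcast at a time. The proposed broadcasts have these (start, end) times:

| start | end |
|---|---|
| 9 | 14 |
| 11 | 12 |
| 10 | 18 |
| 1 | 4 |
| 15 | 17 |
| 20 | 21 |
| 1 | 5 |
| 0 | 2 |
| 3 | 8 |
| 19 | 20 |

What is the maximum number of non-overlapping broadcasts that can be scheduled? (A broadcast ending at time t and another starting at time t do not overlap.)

6

Sorted by end: (0,2)  (1,4)  (1,5)  (3,8)  (11,12)  (9,14)  (15,17)  (10,18)  (19,20)  (20,21)
take (0,2); skip (1,4); take (3,8); take (11,12); skip (9,14); take (15,17); take (19,20); take (20,21).
Selected 6 broadcasts.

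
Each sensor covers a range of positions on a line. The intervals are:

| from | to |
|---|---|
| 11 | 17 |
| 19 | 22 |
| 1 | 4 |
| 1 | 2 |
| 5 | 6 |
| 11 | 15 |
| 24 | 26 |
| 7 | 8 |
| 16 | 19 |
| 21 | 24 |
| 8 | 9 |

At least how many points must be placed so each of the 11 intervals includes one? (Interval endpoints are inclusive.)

Sort by right endpoint; whenever an interval is uncovered, place a point at its right end.
By right end: [1,2]  [1,4]  [5,6]  [7,8]  [8,9]  [11,15]  [11,17]  [16,19]  [19,22]  [21,24]  [24,26]
[1,2] uncovered → point at 2; [5,6] uncovered → point at 6; [7,8] uncovered → point at 8; [11,15] uncovered → point at 15; [16,19] uncovered → point at 19; [21,24] uncovered → point at 24.
Points: 2, 6, 8, 15, 19, 24 (6 total).

6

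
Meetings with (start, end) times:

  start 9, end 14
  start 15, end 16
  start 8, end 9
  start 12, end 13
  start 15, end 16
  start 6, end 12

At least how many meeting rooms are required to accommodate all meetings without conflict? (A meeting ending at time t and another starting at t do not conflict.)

2

Events (time:±→running): 6:+→1 8:+→2 … peak 2.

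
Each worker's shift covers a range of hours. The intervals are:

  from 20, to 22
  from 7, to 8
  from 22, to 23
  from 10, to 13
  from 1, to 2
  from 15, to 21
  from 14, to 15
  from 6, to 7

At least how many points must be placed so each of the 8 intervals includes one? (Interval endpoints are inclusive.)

5

Sorted: [1,2] [6,7] [7,8] [10,13] [14,15] [15,21] [20,22] [22,23]
{[1,2]} hit by 2; {[6,7],[7,8]} hit by 7; {[10,13]} hit by 13; {[14,15],[15,21]} hit by 15; {[20,22],[22,23]} hit by 22.
Points: 2, 7, 13, 15, 22 (5 total).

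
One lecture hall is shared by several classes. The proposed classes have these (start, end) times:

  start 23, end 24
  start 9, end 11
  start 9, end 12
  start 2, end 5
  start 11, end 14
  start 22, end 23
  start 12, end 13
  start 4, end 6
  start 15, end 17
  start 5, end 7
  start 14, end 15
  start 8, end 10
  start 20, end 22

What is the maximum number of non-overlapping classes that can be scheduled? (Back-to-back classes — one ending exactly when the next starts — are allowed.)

9

By end time: (2,5), (4,6), (5,7), (8,10), (9,11), (9,12), (12,13), (11,14), (14,15), (15,17), (20,22), (22,23), (23,24).
Pick (2,5); next start ≥ 5 → (5,7); next start ≥ 7 → (8,10); next start ≥ 10 → (12,13); next start ≥ 13 → (14,15); next start ≥ 15 → (15,17); next start ≥ 17 → (20,22); next start ≥ 22 → (22,23); next start ≥ 23 → (23,24).
Selected 9 classes.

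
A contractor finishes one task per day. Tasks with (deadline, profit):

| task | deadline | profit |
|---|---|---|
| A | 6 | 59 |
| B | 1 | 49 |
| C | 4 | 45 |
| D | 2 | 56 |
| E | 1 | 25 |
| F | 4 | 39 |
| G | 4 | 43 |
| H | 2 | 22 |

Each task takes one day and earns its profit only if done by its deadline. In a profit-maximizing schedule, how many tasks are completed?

5

By profit: A(d6,59), D(d2,56), B(d1,49), C(d4,45), G(d4,43), F(d4,39), E(d1,25), H(d2,22)
A→slot 6; D→slot 2; B→slot 1; C→slot 4; G→slot 3; F skipped; E skipped; H skipped.
5 of 8 scheduled.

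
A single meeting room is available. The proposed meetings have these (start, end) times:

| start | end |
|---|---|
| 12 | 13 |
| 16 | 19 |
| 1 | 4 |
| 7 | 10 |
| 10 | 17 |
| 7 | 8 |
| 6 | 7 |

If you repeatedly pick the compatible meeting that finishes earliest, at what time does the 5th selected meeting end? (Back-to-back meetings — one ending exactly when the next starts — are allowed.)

19

Greedy by earliest finish: after sorting by end time, pick each interval compatible with the last pick.
By end time: (1,4), (6,7), (7,8), (7,10), (12,13), (10,17), (16,19).
Pick (1,4); next start ≥ 4 → (6,7); next start ≥ 7 → (7,8); next start ≥ 8 → (12,13); next start ≥ 13 → (16,19).
Selected: (1,4) (6,7) (7,8) (12,13) (16,19)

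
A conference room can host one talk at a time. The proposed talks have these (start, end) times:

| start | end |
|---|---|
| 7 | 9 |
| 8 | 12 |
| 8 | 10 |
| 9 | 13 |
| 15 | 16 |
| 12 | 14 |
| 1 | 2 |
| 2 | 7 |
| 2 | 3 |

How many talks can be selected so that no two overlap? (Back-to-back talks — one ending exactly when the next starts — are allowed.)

Greedy by earliest finish: after sorting by end time, pick each interval compatible with the last pick.
By end time: (1,2), (2,3), (2,7), (7,9), (8,10), (8,12), (9,13), (12,14), (15,16).
Pick (1,2); next start ≥ 2 → (2,3); next start ≥ 3 → (7,9); next start ≥ 9 → (9,13); next start ≥ 13 → (15,16).
Selected 5 talks.

5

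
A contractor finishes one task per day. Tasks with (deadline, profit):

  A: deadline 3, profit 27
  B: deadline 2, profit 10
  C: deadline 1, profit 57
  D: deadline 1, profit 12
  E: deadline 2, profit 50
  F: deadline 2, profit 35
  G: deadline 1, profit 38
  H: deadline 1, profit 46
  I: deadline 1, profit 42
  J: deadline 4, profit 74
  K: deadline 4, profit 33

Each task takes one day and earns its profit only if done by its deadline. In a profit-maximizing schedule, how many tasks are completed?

4

Take jobs in profit order; each goes to the latest open slot no later than its deadline.
Profit order: J=74 C=57 E=50 H=46 I=42 G=38 F=35 K=33 A=27 D=12 B=10
Assign: J→slot 4, C→slot 1, E→slot 2, H skipped, I skipped, G skipped, F skipped, K→slot 3, A skipped, D skipped, B skipped.
Slots: [1:C] [2:E] [3:K] [4:J]
4 of 11 scheduled.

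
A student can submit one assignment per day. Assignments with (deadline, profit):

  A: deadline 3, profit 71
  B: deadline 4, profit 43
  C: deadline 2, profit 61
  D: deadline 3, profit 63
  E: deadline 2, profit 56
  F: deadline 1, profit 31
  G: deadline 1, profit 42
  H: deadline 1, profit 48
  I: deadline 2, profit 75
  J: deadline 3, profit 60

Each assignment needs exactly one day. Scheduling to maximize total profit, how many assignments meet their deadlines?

Take jobs in profit order; each goes to the latest open slot no later than its deadline.
Profit order: I=75 A=71 D=63 C=61 J=60 E=56 H=48 B=43 G=42 F=31
Assign: I→slot 2, A→slot 3, D→slot 1, C skipped, J skipped, E skipped, H skipped, B→slot 4, G skipped, F skipped.
Slots: [1:D] [2:I] [3:A] [4:B]
4 of 10 scheduled.

4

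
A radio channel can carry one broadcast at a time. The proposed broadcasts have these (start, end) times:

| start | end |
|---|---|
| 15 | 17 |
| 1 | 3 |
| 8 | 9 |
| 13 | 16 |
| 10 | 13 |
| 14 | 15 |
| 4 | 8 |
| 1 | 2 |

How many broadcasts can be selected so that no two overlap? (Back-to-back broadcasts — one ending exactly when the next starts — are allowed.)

6

Order by finish time; keep every interval that doesn't clash with the previous kept one.
Sorted by end: (1,2)  (1,3)  (4,8)  (8,9)  (10,13)  (14,15)  (13,16)  (15,17)
take (1,2); skip (1,3); take (4,8); take (8,9); take (10,13); take (14,15); take (15,17).
Selected 6 broadcasts.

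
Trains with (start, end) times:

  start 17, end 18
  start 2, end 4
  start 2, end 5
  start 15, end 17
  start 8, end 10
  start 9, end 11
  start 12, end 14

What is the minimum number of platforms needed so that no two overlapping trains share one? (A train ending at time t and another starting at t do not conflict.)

2

Events (time:±→running): 2:+→1 2:+→2 … peak 2.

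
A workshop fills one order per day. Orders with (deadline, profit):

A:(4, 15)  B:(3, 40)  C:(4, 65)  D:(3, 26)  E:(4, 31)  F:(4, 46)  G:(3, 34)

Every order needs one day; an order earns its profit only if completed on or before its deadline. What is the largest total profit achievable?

Profit order: C=65 F=46 B=40 G=34 E=31 D=26 A=15
Assign: C→slot 4, F→slot 3, B→slot 2, G→slot 1, E skipped, D skipped, A skipped.
Slots: [1:G] [2:B] [3:F] [4:C]
Profit = 34 + 40 + 46 + 65 = 185

185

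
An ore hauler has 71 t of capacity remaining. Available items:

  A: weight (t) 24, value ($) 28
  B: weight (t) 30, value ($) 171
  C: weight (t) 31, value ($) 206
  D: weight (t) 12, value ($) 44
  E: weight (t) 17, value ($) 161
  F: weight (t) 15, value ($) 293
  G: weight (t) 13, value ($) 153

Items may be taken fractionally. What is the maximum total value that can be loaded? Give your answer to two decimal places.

Greedy by value/weight ratio, highest first.
Ratios (sorted): F 19.53, G 11.77, E 9.47, C 6.65, B 5.70, D 3.67, A 1.17
take F (15 @ 293); take G (13 @ 153); take E (17 @ 161); take 26/31 of C → 172.77. Capacity used 71/71.
Total value = 779.77

779.77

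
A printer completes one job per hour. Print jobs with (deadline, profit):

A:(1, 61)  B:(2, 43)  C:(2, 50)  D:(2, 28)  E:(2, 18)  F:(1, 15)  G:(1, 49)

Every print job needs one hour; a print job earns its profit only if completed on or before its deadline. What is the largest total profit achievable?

111

Sort by profit descending; place each in the latest free slot ≤ its deadline.
Profit order: A=61 C=50 G=49 B=43 D=28 E=18 F=15
Assign: A→slot 1, C→slot 2, G skipped, B skipped, D skipped, E skipped, F skipped.
Slots: [1:A] [2:C]
Profit = 61 + 50 = 111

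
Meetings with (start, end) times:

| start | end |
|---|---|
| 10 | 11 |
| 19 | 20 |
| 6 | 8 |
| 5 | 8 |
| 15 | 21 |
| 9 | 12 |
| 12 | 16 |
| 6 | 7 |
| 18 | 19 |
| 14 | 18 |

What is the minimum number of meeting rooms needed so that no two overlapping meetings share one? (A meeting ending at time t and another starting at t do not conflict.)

3

The answer is the maximum number of intervals overlapping at any instant.
Events (time:±→running): 5:+→1 6:+→2 6:+→3 … peak 3.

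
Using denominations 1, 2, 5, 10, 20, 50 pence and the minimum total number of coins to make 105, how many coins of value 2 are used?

105 = 2×50 + 1×5
Count of 2: 0

0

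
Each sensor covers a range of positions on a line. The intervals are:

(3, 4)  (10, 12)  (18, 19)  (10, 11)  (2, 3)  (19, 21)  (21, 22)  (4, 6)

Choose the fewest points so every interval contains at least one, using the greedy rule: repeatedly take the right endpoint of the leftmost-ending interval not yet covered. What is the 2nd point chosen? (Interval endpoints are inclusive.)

6

Process intervals by earliest right end; each time one isn't hit yet, stab at its right endpoint.
Sorted: [2,3] [3,4] [4,6] [10,11] [10,12] [18,19] [19,21] [21,22]
{[2,3],[3,4]} hit by 3; {[4,6]} hit by 6; {[10,11],[10,12]} hit by 11; {[18,19],[19,21]} hit by 19; {[21,22]} hit by 22.
Points: 3, 6, 11, 19, 22 (5 total).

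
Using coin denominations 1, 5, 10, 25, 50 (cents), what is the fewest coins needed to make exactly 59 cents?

59 − 1×50→9 − 1×5→4 − 4×1→0
Total coins = 1 + 1 + 4 = 6

6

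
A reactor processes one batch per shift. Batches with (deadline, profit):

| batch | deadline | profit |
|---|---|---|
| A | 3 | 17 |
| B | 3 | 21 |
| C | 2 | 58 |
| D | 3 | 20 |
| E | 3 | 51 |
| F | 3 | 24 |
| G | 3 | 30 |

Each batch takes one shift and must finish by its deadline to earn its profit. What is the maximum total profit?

139

Sort by profit descending; place each in the latest free slot ≤ its deadline.
By profit: C(d2,58), E(d3,51), G(d3,30), F(d3,24), B(d3,21), D(d3,20), A(d3,17)
C→slot 2; E→slot 3; G→slot 1; F skipped; B skipped; D skipped; A skipped.
Profit = 30 + 58 + 51 = 139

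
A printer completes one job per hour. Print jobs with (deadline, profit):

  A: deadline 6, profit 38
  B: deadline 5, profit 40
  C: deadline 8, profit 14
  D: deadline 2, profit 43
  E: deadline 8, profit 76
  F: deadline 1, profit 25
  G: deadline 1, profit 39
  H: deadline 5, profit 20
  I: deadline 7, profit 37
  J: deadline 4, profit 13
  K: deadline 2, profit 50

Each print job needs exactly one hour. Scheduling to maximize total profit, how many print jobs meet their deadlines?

Profit order: E=76 K=50 D=43 B=40 G=39 A=38 I=37 F=25 H=20 C=14 J=13
Assign: E→slot 8, K→slot 2, D→slot 1, B→slot 5, G skipped, A→slot 6, I→slot 7, F skipped, H→slot 4, C→slot 3, J skipped.
Slots: [1:D] [2:K] [3:C] [4:H] [5:B] [6:A] [7:I] [8:E]
8 of 11 scheduled.

8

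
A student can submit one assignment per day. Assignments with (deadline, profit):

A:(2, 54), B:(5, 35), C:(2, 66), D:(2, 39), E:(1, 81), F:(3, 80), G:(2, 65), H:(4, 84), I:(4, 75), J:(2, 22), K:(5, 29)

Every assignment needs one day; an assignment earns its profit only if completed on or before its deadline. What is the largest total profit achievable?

Take jobs in profit order; each goes to the latest open slot no later than its deadline.
By profit: H(d4,84), E(d1,81), F(d3,80), I(d4,75), C(d2,66), G(d2,65), A(d2,54), D(d2,39), B(d5,35), K(d5,29), J(d2,22)
H→slot 4; E→slot 1; F→slot 3; I→slot 2; C skipped; G skipped; A skipped; D skipped; B→slot 5; K skipped; J skipped.
Profit = 81 + 75 + 80 + 84 + 35 = 355

355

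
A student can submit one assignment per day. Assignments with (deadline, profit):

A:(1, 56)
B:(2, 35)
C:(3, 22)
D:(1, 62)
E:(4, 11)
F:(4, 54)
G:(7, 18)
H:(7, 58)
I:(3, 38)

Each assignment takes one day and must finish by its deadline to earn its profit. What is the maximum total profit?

By profit: D(d1,62), H(d7,58), A(d1,56), F(d4,54), I(d3,38), B(d2,35), C(d3,22), G(d7,18), E(d4,11)
D→slot 1; H→slot 7; A skipped; F→slot 4; I→slot 3; B→slot 2; C skipped; G→slot 6; E skipped.
Profit = 62 + 35 + 38 + 54 + 18 + 58 = 265

265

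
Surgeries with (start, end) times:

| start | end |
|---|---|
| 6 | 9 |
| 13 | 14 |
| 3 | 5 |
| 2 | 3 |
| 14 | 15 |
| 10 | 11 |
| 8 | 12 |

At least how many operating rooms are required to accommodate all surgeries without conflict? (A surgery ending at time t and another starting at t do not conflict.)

Count concurrent intervals with a sweep; the peak is the room count.
Events (time:±→running): 2:+→1 3:-→0 3:+→1 5:-→0 6:+→1 8:+→2 … peak 2.

2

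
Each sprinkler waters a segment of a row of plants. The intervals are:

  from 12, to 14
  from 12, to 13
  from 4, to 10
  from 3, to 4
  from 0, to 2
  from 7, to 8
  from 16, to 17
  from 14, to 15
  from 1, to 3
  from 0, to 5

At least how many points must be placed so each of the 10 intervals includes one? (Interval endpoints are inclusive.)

6

By right end: [0,2]  [1,3]  [3,4]  [0,5]  [7,8]  [4,10]  [12,13]  [12,14]  [14,15]  [16,17]
[0,2] uncovered → point at 2; [3,4] uncovered → point at 4; [7,8] uncovered → point at 8; [12,13] uncovered → point at 13; [14,15] uncovered → point at 15; [16,17] uncovered → point at 17.
Points: 2, 4, 8, 13, 15, 17 (6 total).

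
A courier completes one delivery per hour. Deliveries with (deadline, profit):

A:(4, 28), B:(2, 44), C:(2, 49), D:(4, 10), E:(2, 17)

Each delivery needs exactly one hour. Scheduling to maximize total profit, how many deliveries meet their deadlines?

4

Sort by profit descending; place each in the latest free slot ≤ its deadline.
By profit: C(d2,49), B(d2,44), A(d4,28), E(d2,17), D(d4,10)
C→slot 2; B→slot 1; A→slot 4; E skipped; D→slot 3.
4 of 5 scheduled.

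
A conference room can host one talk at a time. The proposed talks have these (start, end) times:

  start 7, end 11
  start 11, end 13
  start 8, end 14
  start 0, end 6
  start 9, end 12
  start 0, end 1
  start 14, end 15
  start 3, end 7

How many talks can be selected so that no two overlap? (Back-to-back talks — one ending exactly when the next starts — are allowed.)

5

Greedy by earliest finish: after sorting by end time, pick each interval compatible with the last pick.
Sorted by end: (0,1)  (0,6)  (3,7)  (7,11)  (9,12)  (11,13)  (8,14)  (14,15)
take (0,1); skip (0,6); take (3,7); take (7,11); take (11,13); skip (8,14); take (14,15).
Selected 5 talks.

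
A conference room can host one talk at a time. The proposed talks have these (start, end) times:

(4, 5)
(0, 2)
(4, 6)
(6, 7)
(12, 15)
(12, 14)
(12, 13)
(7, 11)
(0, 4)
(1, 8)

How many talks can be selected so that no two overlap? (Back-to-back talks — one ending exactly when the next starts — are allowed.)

5

Greedy by earliest finish: after sorting by end time, pick each interval compatible with the last pick.
Sorted by end: (0,2)  (0,4)  (4,5)  (4,6)  (6,7)  (1,8)  (7,11)  (12,13)  (12,14)  (12,15)
take (0,2); take (4,5); skip (4,6); take (6,7); skip (1,8); take (7,11); take (12,13); skip (12,14); skip (12,15).
Selected 5 talks.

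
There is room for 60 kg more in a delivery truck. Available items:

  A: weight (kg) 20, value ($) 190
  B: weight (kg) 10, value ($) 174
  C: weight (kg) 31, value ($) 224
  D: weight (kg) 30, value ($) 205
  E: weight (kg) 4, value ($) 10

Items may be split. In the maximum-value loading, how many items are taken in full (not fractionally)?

Sort by value per unit weight and fill in that order.
Order: B (174/10=17.40) > A (190/20=9.50) > C (224/31=7.23) > D (205/30=6.83) > E (10/4=2.50)
Fill: take B (10 @ 174) → take A (20 @ 190) → take 30/31 of C → 216.77; 60/60 used.
2 item(s) taken whole; one partial (take 30/31 of C).

2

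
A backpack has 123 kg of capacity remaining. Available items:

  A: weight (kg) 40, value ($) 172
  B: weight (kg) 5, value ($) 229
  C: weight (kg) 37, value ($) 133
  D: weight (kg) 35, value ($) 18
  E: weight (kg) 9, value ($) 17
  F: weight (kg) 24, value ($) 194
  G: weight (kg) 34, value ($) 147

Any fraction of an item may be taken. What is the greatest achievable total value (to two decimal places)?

Ratios (sorted): B 45.80, F 8.08, G 4.32, A 4.30, C 3.59, E 1.89, D 0.51
take B (5 @ 229); take F (24 @ 194); take G (34 @ 147); take A (40 @ 172); take 20/37 of C → 71.89. Capacity used 123/123.
Total value = 813.89

813.89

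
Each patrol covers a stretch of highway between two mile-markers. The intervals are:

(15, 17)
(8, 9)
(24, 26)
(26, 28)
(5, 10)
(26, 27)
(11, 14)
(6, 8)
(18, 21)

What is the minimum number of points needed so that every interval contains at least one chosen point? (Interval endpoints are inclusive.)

5

By right end: [6,8]  [8,9]  [5,10]  [11,14]  [15,17]  [18,21]  [24,26]  [26,27]  [26,28]
[6,8] uncovered → point at 8; [11,14] uncovered → point at 14; [15,17] uncovered → point at 17; [18,21] uncovered → point at 21; [24,26] uncovered → point at 26.
Points: 8, 14, 17, 21, 26 (5 total).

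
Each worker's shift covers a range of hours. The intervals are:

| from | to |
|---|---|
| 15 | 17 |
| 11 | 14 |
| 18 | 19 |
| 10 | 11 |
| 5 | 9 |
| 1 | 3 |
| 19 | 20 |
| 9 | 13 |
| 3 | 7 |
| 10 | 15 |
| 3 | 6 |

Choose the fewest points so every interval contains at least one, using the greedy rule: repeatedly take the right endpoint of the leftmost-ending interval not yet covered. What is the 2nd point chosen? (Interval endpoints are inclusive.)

9

Sorted: [1,3] [3,6] [3,7] [5,9] [10,11] [9,13] [11,14] [10,15] [15,17] [18,19] [19,20]
{[1,3],[3,6],[3,7]} hit by 3; {[5,9]} hit by 9; {[10,11],[9,13],[11,14],[10,15]} hit by 11; {[15,17]} hit by 17; {[18,19],[19,20]} hit by 19.
Points: 3, 9, 11, 17, 19 (5 total).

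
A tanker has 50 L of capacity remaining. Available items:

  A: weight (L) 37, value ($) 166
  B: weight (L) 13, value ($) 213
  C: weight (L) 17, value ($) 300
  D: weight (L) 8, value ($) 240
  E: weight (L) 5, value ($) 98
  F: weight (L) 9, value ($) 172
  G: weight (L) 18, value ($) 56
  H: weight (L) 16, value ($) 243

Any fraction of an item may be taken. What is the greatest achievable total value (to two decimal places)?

990.23

Sort by value per unit weight and fill in that order.
Order: D (240/8=30.00) > E (98/5=19.60) > F (172/9=19.11) > C (300/17=17.65) > B (213/13=16.38) > H (243/16=15.19) > A (166/37=4.49) > G (56/18=3.11)
Fill: take D (8 @ 240) → take E (5 @ 98) → take F (9 @ 172) → take C (17 @ 300) → take 11/13 of B → 180.23; 50/50 used.
Total value = 990.23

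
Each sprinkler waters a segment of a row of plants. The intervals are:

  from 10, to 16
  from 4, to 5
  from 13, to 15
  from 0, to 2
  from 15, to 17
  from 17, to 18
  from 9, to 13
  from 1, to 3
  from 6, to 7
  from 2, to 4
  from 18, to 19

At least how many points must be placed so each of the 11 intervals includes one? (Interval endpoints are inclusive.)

Process intervals by earliest right end; each time one isn't hit yet, stab at its right endpoint.
Sorted: [0,2] [1,3] [2,4] [4,5] [6,7] [9,13] [13,15] [10,16] [15,17] [17,18] [18,19]
{[0,2],[1,3],[2,4]} hit by 2; {[4,5]} hit by 5; {[6,7]} hit by 7; {[9,13],[13,15],[10,16]} hit by 13; {[15,17],[17,18]} hit by 17; {[18,19]} hit by 19.
Points: 2, 5, 7, 13, 17, 19 (6 total).

6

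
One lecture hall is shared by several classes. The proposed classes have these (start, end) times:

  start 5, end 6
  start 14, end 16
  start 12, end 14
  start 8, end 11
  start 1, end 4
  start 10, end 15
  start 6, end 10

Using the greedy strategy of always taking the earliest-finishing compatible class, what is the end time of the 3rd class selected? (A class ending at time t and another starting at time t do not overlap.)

10

Sorted by end: (1,4)  (5,6)  (6,10)  (8,11)  (12,14)  (10,15)  (14,16)
take (1,4); take (5,6); take (6,10); take (12,14); skip (10,15); take (14,16).
Selected: (1,4) (5,6) (6,10) (12,14) (14,16)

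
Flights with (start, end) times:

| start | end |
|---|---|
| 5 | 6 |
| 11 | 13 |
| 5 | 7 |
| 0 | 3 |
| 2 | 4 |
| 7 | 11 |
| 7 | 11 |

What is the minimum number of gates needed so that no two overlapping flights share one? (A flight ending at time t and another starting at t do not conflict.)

2

Events (time:±→running): 0:+→1 2:+→2 … peak 2.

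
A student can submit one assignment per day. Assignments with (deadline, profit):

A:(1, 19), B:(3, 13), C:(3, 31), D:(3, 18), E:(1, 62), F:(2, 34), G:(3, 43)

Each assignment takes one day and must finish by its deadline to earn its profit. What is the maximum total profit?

Profit order: E=62 G=43 F=34 C=31 A=19 D=18 B=13
Assign: E→slot 1, G→slot 3, F→slot 2, C skipped, A skipped, D skipped, B skipped.
Slots: [1:E] [2:F] [3:G]
Profit = 62 + 34 + 43 = 139

139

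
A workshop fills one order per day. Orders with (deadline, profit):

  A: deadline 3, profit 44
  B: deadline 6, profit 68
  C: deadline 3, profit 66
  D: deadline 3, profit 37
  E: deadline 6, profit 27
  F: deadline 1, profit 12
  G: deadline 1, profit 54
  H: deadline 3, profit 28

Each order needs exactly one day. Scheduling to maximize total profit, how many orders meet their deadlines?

Profit order: B=68 C=66 G=54 A=44 D=37 H=28 E=27 F=12
Assign: B→slot 6, C→slot 3, G→slot 1, A→slot 2, D skipped, H skipped, E→slot 5, F skipped.
Slots: [1:G] [2:A] [3:C] [5:E] [6:B]
5 of 8 scheduled.

5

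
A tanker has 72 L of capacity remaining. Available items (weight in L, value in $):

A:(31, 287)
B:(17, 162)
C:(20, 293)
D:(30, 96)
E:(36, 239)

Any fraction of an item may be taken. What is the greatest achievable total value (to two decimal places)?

768.56

Greedy by value/weight ratio, highest first.
Ratios (sorted): C 14.65, B 9.53, A 9.26, E 6.64, D 3.20
take C (20 @ 293); take B (17 @ 162); take A (31 @ 287); take 4/36 of E → 26.56. Capacity used 72/72.
Total value = 768.56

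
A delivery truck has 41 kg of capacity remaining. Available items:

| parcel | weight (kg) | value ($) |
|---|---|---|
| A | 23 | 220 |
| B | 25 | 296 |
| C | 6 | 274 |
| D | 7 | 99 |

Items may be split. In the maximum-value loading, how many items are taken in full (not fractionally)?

3

Sort by value per unit weight and fill in that order.
Ratios (sorted): C 45.67, D 14.14, B 11.84, A 9.57
take C (6 @ 274); take D (7 @ 99); take B (25 @ 296); take 3/23 of A → 28.70. Capacity used 41/41.
3 item(s) taken whole; one partial (take 3/23 of A).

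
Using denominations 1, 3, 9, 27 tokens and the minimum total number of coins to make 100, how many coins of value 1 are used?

1

Use the largest denomination that fits, subtract, and repeat.
100 = 3×27 + 2×9 + 1×1
Count of 1: 1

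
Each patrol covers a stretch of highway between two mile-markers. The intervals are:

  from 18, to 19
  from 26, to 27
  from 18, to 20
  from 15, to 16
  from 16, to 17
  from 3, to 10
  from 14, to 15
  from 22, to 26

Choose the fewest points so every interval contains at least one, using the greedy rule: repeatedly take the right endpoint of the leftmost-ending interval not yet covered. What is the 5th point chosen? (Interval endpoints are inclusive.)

Sort by right endpoint; whenever an interval is uncovered, place a point at its right end.
By right end: [3,10]  [14,15]  [15,16]  [16,17]  [18,19]  [18,20]  [22,26]  [26,27]
[3,10] uncovered → point at 10; [14,15] uncovered → point at 15; [16,17] uncovered → point at 17; [18,19] uncovered → point at 19; [22,26] uncovered → point at 26.
Points: 10, 15, 17, 19, 26 (5 total).

26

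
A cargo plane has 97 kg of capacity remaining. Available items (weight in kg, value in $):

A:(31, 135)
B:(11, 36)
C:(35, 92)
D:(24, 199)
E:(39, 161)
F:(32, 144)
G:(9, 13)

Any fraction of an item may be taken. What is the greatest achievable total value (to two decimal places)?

Ratios (sorted): D 8.29, F 4.50, A 4.35, E 4.13, B 3.27, C 2.63, G 1.44
take D (24 @ 199); take F (32 @ 144); take A (31 @ 135); take 10/39 of E → 41.28. Capacity used 97/97.
Total value = 519.28

519.28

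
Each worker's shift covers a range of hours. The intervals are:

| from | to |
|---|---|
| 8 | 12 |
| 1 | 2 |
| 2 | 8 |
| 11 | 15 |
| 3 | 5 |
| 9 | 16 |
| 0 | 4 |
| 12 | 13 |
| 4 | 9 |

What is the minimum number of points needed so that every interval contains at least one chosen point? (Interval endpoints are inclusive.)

Sorted: [1,2] [0,4] [3,5] [2,8] [4,9] [8,12] [12,13] [11,15] [9,16]
{[1,2],[0,4]} hit by 2; {[3,5],[2,8],[4,9]} hit by 5; {[8,12],[12,13],[11,15],[9,16]} hit by 12.
Points: 2, 5, 12 (3 total).

3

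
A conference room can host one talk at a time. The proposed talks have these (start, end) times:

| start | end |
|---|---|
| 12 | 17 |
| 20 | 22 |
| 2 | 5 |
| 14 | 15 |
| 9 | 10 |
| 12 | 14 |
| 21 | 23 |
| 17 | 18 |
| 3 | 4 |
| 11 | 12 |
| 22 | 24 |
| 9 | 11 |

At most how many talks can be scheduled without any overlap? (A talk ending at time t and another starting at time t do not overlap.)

Sort by end time and greedily take each interval whose start is ≥ the last chosen end.
By end time: (3,4), (2,5), (9,10), (9,11), (11,12), (12,14), (14,15), (12,17), (17,18), (20,22), (21,23), (22,24).
Pick (3,4); next start ≥ 4 → (9,10); next start ≥ 10 → (11,12); next start ≥ 12 → (12,14); next start ≥ 14 → (14,15); next start ≥ 15 → (17,18); next start ≥ 18 → (20,22); next start ≥ 22 → (22,24).
Selected 8 talks.

8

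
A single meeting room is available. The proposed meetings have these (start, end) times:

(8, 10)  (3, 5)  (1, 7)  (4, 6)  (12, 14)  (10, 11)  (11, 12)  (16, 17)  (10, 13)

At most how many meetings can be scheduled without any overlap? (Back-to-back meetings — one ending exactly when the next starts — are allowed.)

Greedy by earliest finish: after sorting by end time, pick each interval compatible with the last pick.
By end time: (3,5), (4,6), (1,7), (8,10), (10,11), (11,12), (10,13), (12,14), (16,17).
Pick (3,5); next start ≥ 5 → (8,10); next start ≥ 10 → (10,11); next start ≥ 11 → (11,12); next start ≥ 12 → (12,14); next start ≥ 14 → (16,17).
Selected 6 meetings.

6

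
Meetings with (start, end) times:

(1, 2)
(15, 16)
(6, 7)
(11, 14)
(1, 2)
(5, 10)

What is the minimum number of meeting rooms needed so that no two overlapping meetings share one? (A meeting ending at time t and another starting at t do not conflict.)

2

starts: [1, 1, 5, 6, 11, 15]
ends:   [2, 2, 7, 10, 14, 16]
s1→1 s1→2  — peak 2.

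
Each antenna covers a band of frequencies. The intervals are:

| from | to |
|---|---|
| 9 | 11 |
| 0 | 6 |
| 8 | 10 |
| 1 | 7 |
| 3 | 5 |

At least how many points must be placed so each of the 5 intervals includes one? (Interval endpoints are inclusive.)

2

Sort by right endpoint; whenever an interval is uncovered, place a point at its right end.
By right end: [3,5]  [0,6]  [1,7]  [8,10]  [9,11]
[3,5] uncovered → point at 5; [8,10] uncovered → point at 10.
Points: 5, 10 (2 total).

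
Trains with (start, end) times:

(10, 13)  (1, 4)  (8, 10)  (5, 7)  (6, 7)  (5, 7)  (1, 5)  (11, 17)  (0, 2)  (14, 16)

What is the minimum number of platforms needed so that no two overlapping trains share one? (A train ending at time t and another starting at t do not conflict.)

Events (time:±→running): 0:+→1 1:+→2 1:+→3 … peak 3.

3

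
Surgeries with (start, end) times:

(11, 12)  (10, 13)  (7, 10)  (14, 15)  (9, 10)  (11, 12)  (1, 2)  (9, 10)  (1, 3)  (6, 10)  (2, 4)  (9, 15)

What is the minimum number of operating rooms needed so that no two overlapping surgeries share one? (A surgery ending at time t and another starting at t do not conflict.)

5

starts: [1, 1, 2, 6, 7, 9, 9, 9, 10, 11, 11, 14]
ends:   [2, 3, 4, 10, 10, 10, 10, 12, 12, 13, 15, 15]
s1→1 s1→2 e2→1 s2→2 e3→1 e4→0 s6→1 s7→2 s9→3 s9→4 s9→5  — peak 5.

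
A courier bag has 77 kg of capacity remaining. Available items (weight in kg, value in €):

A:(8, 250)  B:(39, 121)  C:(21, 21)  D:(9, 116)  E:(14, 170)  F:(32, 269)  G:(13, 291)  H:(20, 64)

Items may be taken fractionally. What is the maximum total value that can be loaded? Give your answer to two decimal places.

Sort by value per unit weight and fill in that order.
Ratios (sorted): A 31.25, G 22.38, D 12.89, E 12.14, F 8.41, H 3.20, B 3.10, C 1.00
take A (8 @ 250); take G (13 @ 291); take D (9 @ 116); take E (14 @ 170); take F (32 @ 269); take 1/20 of H → 3.20. Capacity used 77/77.
Total value = 1099.20

1099.20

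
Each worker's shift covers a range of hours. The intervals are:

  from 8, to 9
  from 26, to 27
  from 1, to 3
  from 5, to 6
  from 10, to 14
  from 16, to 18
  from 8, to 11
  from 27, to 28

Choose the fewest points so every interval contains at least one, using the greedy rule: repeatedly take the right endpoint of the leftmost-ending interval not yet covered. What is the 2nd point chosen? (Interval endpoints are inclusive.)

6

Process intervals by earliest right end; each time one isn't hit yet, stab at its right endpoint.
By right end: [1,3]  [5,6]  [8,9]  [8,11]  [10,14]  [16,18]  [26,27]  [27,28]
[1,3] uncovered → point at 3; [5,6] uncovered → point at 6; [8,9] uncovered → point at 9; [10,14] uncovered → point at 14; [16,18] uncovered → point at 18; [26,27] uncovered → point at 27.
Points: 3, 6, 9, 14, 18, 27 (6 total).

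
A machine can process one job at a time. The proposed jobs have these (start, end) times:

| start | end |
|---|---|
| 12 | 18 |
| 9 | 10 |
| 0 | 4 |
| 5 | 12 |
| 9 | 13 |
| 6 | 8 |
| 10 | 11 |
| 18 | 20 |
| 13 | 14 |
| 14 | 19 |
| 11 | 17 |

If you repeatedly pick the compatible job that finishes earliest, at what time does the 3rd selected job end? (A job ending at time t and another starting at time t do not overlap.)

Order by finish time; keep every interval that doesn't clash with the previous kept one.
Sorted by end: (0,4)  (6,8)  (9,10)  (10,11)  (5,12)  (9,13)  (13,14)  (11,17)  (12,18)  (14,19)  (18,20)
take (0,4); take (6,8); take (9,10); take (10,11); skip (9,13); take (13,14); skip (12,18); take (14,19).
Selected: (0,4) (6,8) (9,10) (10,11) (13,14) (14,19)

10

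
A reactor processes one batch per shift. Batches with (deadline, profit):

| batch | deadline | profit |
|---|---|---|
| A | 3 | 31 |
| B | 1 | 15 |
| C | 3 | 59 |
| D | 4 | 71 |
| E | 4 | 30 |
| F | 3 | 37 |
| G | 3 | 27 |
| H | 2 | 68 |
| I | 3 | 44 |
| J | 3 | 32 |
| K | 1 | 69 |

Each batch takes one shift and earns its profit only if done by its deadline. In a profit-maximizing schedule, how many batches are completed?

Sort by profit descending; place each in the latest free slot ≤ its deadline.
By profit: D(d4,71), K(d1,69), H(d2,68), C(d3,59), I(d3,44), F(d3,37), J(d3,32), A(d3,31), E(d4,30), G(d3,27), B(d1,15)
D→slot 4; K→slot 1; H→slot 2; C→slot 3; I skipped; F skipped; J skipped; A skipped; E skipped; G skipped; B skipped.
4 of 11 scheduled.

4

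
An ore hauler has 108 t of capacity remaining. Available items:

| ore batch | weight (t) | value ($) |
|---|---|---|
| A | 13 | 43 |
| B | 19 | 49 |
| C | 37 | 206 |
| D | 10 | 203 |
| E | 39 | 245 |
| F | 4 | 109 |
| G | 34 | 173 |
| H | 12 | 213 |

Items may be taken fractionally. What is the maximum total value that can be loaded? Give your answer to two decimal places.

1006.53

Greedy by value/weight ratio, highest first.
Order: F (109/4=27.25) > D (203/10=20.30) > H (213/12=17.75) > E (245/39=6.28) > C (206/37=5.57) > G (173/34=5.09) > A (43/13=3.31) > B (49/19=2.58)
Fill: take F (4 @ 109) → take D (10 @ 203) → take H (12 @ 213) → take E (39 @ 245) → take C (37 @ 206) → take 6/34 of G → 30.53; 108/108 used.
Total value = 1006.53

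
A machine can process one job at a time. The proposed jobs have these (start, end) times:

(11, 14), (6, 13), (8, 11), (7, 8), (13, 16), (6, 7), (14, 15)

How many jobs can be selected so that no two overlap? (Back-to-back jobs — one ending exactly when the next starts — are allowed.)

Sorted by end: (6,7)  (7,8)  (8,11)  (6,13)  (11,14)  (14,15)  (13,16)
take (6,7); take (7,8); take (8,11); skip (6,13); take (11,14); take (14,15); skip (13,16).
Selected 5 jobs.

5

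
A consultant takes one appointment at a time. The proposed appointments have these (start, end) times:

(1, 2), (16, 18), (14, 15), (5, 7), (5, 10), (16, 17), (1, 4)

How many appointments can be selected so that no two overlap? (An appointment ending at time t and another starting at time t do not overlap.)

Sorted by end: (1,2)  (1,4)  (5,7)  (5,10)  (14,15)  (16,17)  (16,18)
take (1,2); skip (1,4); take (5,7); skip (5,10); take (14,15); take (16,17); skip (16,18).
Selected 4 appointments.

4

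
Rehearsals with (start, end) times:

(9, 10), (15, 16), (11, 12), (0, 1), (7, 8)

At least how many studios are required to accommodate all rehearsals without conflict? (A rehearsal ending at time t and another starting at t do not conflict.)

Events (time:±→running): 0:+→1 … peak 1.

1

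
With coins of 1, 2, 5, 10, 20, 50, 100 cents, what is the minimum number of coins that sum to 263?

Use the largest denomination that fits, subtract, and repeat.
263 − 2×100→63 − 1×50→13 − 1×10→3 − 1×2→1 − 1×1→0
Total coins = 2 + 1 + 1 + 1 + 1 = 6

6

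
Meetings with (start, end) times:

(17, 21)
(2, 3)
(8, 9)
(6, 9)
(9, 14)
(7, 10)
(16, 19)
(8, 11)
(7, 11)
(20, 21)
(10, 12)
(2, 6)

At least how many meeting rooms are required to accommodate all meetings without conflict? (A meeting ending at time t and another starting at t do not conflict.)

Count concurrent intervals with a sweep; the peak is the room count.
starts: [2, 2, 6, 7, 7, 8, 8, 9, 10, 16, 17, 20]
ends:   [3, 6, 9, 9, 10, 11, 11, 12, 14, 19, 21, 21]
s2→1 s2→2 e3→1 e6→0 s6→1 s7→2 s7→3 s8→4 s8→5  — peak 5.

5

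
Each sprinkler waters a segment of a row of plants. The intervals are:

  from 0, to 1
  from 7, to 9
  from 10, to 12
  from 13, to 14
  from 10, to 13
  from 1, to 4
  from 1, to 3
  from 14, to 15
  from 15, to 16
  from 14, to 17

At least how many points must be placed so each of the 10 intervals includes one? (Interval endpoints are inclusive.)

5

Sorted: [0,1] [1,3] [1,4] [7,9] [10,12] [10,13] [13,14] [14,15] [15,16] [14,17]
{[0,1],[1,3],[1,4]} hit by 1; {[7,9]} hit by 9; {[10,12],[10,13]} hit by 12; {[13,14],[14,15]} hit by 14; {[15,16],[14,17]} hit by 16.
Points: 1, 9, 12, 14, 16 (5 total).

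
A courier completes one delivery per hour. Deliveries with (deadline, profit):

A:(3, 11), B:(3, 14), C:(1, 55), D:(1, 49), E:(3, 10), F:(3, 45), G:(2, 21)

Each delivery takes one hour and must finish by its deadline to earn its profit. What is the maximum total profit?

121

Sort by profit descending; place each in the latest free slot ≤ its deadline.
Profit order: C=55 D=49 F=45 G=21 B=14 A=11 E=10
Assign: C→slot 1, D skipped, F→slot 3, G→slot 2, B skipped, A skipped, E skipped.
Slots: [1:C] [2:G] [3:F]
Profit = 55 + 21 + 45 = 121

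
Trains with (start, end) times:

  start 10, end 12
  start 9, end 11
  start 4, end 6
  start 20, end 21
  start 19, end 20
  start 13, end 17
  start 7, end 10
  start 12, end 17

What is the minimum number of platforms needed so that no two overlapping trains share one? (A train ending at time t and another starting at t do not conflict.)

Events (time:±→running): 4:+→1 6:-→0 7:+→1 9:+→2 … peak 2.

2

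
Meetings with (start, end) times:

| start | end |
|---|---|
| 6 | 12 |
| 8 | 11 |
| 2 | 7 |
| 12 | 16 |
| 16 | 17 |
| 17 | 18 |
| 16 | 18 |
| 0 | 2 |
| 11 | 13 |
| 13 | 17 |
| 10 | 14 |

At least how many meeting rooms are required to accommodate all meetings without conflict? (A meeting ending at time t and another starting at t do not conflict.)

3

starts: [0, 2, 6, 8, 10, 11, 12, 13, 16, 16, 17]
ends:   [2, 7, 11, 12, 13, 14, 16, 17, 17, 18, 18]
s0→1 e2→0 s2→1 s6→2 e7→1 s8→2 s10→3  — peak 3.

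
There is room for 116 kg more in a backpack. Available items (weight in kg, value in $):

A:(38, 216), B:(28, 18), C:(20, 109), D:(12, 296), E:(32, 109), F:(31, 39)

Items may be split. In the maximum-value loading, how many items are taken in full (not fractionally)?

Order: D (296/12=24.67) > A (216/38=5.68) > C (109/20=5.45) > E (109/32=3.41) > F (39/31=1.26) > B (18/28=0.64)
Fill: take D (12 @ 296) → take A (38 @ 216) → take C (20 @ 109) → take E (32 @ 109) → take 14/31 of F → 17.61; 116/116 used.
4 item(s) taken whole; one partial (take 14/31 of F).

4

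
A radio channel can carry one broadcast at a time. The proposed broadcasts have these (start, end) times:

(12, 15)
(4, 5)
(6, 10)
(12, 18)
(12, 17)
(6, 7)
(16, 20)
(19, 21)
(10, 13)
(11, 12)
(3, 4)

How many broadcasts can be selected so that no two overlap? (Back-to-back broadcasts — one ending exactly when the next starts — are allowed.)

6

Order by finish time; keep every interval that doesn't clash with the previous kept one.
Sorted by end: (3,4)  (4,5)  (6,7)  (6,10)  (11,12)  (10,13)  (12,15)  (12,17)  (12,18)  (16,20)  (19,21)
take (3,4); take (4,5); take (6,7); take (11,12); take (12,15); take (16,20).
Selected 6 broadcasts.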